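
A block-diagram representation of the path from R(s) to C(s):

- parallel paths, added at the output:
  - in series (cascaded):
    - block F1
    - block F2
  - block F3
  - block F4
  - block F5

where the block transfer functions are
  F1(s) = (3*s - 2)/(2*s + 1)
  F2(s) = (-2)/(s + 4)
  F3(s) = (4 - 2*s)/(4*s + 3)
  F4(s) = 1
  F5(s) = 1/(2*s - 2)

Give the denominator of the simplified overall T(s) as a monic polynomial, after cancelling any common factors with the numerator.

Answer: s^4 + 17*s^3/4 + s^2/8 - 31*s/8 - 3/2

Working:
1. reduce the series chain F1, F2 -> (4 - 6*s)/(2*s^2 + 9*s + 4)
2. add (F1*F2), F3, F4, F5 (parallel) -> (8*s^4 + 16*s^3 + 164*s^2 - 15*s - 68)/(16*s^4 + 68*s^3 + 2*s^2 - 62*s - 24)
No further cancellation is possible in the step-2 result, so that is T(s). Its denominator becomes monic after dividing by the leading coefficient 16.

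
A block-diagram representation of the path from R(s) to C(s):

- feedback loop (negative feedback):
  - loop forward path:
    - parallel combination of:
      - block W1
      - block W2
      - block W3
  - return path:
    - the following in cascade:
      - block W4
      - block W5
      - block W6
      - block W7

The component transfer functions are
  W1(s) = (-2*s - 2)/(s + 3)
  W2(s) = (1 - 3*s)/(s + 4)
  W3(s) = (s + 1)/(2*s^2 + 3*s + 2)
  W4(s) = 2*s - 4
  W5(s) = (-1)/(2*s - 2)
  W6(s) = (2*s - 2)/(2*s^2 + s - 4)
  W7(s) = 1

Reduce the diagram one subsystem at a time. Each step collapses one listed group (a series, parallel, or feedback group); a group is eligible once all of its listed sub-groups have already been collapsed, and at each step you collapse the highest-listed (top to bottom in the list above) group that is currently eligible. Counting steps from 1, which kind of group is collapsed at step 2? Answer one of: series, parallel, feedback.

Step 1: reduce the parallel group W1, W2, W3
Step 2: multiply W4, W5, W6, W7 (series)
Step 3: feedback reduction of (W1+W2+W3), (W4*W5*W6*W7)
Step 2 collapses a series group.

Therefore the answer is series.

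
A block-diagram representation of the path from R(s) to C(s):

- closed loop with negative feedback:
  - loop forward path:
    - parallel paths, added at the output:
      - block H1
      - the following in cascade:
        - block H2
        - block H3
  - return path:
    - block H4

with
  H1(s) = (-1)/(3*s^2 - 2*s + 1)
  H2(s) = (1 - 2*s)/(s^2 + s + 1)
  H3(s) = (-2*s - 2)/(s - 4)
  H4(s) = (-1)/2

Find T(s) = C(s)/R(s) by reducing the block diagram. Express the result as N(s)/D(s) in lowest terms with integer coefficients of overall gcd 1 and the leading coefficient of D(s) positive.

First reduce the diagram to T(s).

Step 1 - multiply H2, H3 (series); result (4*s^2 + 2*s - 2)/(s^3 - 3*s^2 - 3*s - 4)
Step 2 - combine H1, (H2*H3) in parallel; result (12*s^4 - 3*s^3 - 3*s^2 + 9*s + 2)/(3*s^5 - 11*s^4 - 2*s^3 - 9*s^2 + 5*s - 4)
Step 3 - collapse the loop ((H1+(H2*H3)) forward, H4 return), giving the overall T(s)

Answer: (24*s^4 - 6*s^3 - 6*s^2 + 18*s + 4)/(6*s^5 - 34*s^4 - s^3 - 15*s^2 + s - 10)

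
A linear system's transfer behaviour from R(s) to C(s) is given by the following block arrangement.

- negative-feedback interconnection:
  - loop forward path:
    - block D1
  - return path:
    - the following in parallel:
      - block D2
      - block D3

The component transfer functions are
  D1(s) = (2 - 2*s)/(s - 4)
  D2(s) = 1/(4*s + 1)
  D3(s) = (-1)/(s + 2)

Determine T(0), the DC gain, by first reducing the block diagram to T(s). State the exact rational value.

The answer is -2/3.

Reasoning:
(1) sum the parallel branches D2, D3, giving (1 - 3*s)/(4*s^2 + 9*s + 2)
(2) feedback reduction of D1, (D2+D3), giving (-8*s^3 - 10*s^2 + 14*s + 4)/(4*s^3 - s^2 - 42*s - 6)
That last expression is T(s); at s = 0 only the constant terms survive, so T(0) = 4/(-6) = -2/3.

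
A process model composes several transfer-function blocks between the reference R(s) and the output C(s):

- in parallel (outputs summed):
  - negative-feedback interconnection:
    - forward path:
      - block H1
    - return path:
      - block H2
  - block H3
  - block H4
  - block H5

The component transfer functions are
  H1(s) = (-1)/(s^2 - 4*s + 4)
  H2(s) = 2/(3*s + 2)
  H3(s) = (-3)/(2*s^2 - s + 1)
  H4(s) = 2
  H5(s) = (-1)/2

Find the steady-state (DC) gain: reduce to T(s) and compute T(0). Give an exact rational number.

Step 1: collapse the loop (H1 forward, H2 return) = (-3*s - 2)/(3*s^3 - 10*s^2 + 4*s + 6)
Step 2: reduce the parallel group [H1/(1+H1*H2)], H3, H4, H5 = (18*s^5 - 69*s^4 + 33*s^3 + 52*s^2 - 32*s - 22)/(12*s^5 - 46*s^4 + 42*s^3 - 4*s^2 - 4*s + 12)
That last expression is T(s); at s = 0 only the constant terms survive, so T(0) = -22/12 = -11/6.

Therefore the answer is -11/6.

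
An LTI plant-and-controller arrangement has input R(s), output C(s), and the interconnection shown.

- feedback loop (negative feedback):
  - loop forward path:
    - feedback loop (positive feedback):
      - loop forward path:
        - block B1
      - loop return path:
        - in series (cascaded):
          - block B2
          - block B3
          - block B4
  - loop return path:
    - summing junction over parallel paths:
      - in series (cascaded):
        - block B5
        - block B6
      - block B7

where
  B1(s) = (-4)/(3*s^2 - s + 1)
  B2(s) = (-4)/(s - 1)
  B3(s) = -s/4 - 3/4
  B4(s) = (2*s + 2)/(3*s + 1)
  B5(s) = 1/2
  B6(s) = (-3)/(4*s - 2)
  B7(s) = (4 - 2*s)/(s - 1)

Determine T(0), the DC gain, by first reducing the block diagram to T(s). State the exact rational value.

Step 1 - combine B2, B3, B4 in series: (2*s^2 + 8*s + 6)/(3*s^2 - 2*s - 1)
Step 2 - feedback reduction of B1, (B2*B3*B4): (-12*s^2 + 8*s + 4)/(9*s^4 - 9*s^3 + 10*s^2 + 31*s + 23)
Step 3 - series reduction of B5, B6: (-3)/(8*s - 4)
Step 4 - sum the parallel branches (B5*B6), B7: (-16*s^2 + 37*s - 13)/(8*s^2 - 12*s + 4)
Step 5 - apply the feedback formula to [B1/(1-B1*(B2*B3*B4))], ((B5*B6)+B7): (-24*s^3 + 28*s^2 - 4)/(18*s^5 - 27*s^4 + 77*s^3 - 43*s^2 + 17*s - 10)
Step 5 gives the overall T(s). Then T(0) = -4/(-10) = 2/5.

Answer: 2/5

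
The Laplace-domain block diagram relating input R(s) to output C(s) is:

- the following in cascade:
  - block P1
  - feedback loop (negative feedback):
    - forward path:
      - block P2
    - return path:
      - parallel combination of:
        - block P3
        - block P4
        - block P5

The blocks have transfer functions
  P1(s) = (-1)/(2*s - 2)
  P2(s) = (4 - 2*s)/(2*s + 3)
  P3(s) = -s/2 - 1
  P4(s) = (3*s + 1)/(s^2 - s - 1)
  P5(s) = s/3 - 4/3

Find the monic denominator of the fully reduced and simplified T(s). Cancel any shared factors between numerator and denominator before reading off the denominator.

(1) combine P3, P4, P5 in parallel gives (-s^3 - 13*s^2 + 33*s + 20)/(6*s^2 - 6*s - 6)
(2) feedback reduction of P2, (P3+P4+P5) gives (-6*s^3 + 18*s^2 - 6*s - 12)/(s^4 + 17*s^3 - 56*s^2 + 31*s + 31)
(3) reduce the series chain P1, [P2/(1+P2*(P3+P4+P5))] gives (3*s^3 - 9*s^2 + 3*s + 6)/(s^5 + 16*s^4 - 73*s^3 + 87*s^2 - 31)
No further cancellation is possible in the step-3 result, so that is T(s). Its denominator is already monic.

Final answer: s^5 + 16*s^4 - 73*s^3 + 87*s^2 - 31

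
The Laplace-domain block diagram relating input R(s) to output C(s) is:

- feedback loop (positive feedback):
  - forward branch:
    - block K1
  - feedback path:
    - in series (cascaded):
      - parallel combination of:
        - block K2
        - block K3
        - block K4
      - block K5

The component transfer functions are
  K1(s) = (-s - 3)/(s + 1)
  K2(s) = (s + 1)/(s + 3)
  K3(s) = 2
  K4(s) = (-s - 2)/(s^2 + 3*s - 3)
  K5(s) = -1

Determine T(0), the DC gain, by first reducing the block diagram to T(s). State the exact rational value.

Step 1: sum the parallel branches K2, K3, K4: (3*s^3 + 15*s^2 + 7*s - 27)/(s^3 + 6*s^2 + 6*s - 9)
Step 2: reduce the series chain (K2+K3+K4), K5: (-3*s^3 - 15*s^2 - 7*s + 27)/(s^3 + 6*s^2 + 6*s - 9)
Step 3: close the feedback loop around K1, ((K2+K3+K4)*K5): (s^2 + 3*s - 3)/(2*s^2 + 5*s - 8)
The step-3 result is T(s). Setting s = 0: T(0) = -3/(-8) = 3/8.

Final answer: 3/8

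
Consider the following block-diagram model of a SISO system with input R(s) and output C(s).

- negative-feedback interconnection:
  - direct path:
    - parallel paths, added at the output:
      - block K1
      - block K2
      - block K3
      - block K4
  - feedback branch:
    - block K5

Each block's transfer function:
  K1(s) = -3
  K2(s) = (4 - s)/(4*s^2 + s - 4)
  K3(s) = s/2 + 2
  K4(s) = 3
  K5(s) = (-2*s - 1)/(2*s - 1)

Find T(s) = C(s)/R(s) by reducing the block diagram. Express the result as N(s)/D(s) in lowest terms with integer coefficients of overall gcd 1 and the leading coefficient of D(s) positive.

Answer: (-8*s^4 - 30*s^3 + 21*s^2 + 14*s - 8)/(8*s^4 + 22*s^3 + 17*s^2 - 16)

Working:
[1] add K1, K2, K3, K4 (parallel): (4*s^3 + 17*s^2 - 2*s - 8)/(8*s^2 + 2*s - 8)
[2] collapse the loop ((K1+K2+K3+K4) forward, K5 return); the result is T(s) itself (integer coefficients, no common factor, positive leading denominator coefficient)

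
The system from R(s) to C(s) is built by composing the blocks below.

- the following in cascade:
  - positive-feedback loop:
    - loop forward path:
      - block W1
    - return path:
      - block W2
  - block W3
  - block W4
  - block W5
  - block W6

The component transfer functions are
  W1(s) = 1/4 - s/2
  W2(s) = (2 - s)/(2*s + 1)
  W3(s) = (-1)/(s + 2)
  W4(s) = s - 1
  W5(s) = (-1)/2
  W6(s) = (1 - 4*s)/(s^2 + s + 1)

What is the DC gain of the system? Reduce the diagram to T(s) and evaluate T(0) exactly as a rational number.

[1] feedback reduction of W1, W2; result (4*s^2 - 1)/(2*s^2 - 13*s - 2)
[2] combine [W1/(1-W1*W2)], W3, W4, W5, W6 in series; result (-16*s^4 + 20*s^3 - 5*s + 1)/(4*s^5 - 14*s^4 - 70*s^3 - 82*s^2 - 64*s - 8)
DC gain: substitute s = 0 into T(s) from step 2: T(0) = 1/(-8) = -1/8.

Hence the answer: -1/8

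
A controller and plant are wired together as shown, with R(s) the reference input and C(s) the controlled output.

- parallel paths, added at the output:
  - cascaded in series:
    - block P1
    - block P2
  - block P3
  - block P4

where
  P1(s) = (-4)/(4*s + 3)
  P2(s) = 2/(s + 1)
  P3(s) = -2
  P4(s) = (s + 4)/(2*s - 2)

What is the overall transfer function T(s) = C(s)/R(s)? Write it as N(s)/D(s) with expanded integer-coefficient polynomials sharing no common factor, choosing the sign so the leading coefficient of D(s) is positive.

Answer: (-12*s^3 + 11*s^2 + 31*s + 40)/(8*s^3 + 6*s^2 - 8*s - 6)

Working:
Step 1: multiply P1, P2 (series); result (-8)/(4*s^2 + 7*s + 3)
Step 2: parallel reduction of (P1*P2), P3, P4; the result is T(s) itself (integer coefficients, no common factor, positive leading denominator coefficient)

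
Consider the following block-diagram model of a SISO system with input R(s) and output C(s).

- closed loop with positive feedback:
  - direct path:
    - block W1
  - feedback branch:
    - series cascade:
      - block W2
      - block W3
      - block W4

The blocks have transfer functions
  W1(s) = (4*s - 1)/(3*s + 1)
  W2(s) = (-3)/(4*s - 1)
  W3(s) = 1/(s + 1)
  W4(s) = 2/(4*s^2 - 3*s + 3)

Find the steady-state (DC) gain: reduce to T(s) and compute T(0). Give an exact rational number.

First reduce the diagram to T(s).

Step 1 - series reduction of W2, W3, W4 -> (-6)/(16*s^4 - s^2 + 12*s - 3)
Step 2 - collapse the loop (W1 forward, (W2*W3*W4) return) -> (16*s^4 - s^2 + 12*s - 3)/(12*s^4 + 7*s^3 + s^2 + 9*s + 9)
Evaluating the step-2 result (the overall T(s)) at s = 0 gives T(0) = -3/9 = -1/3.

Answer: -1/3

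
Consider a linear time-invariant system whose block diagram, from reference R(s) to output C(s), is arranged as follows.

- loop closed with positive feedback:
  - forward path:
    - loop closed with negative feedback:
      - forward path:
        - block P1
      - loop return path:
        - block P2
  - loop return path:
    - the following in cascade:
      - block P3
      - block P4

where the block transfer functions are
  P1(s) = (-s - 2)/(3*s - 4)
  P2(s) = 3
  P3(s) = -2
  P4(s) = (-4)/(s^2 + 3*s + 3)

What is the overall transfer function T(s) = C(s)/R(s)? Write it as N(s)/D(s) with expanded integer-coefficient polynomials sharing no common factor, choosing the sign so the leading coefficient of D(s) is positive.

[1] close the feedback loop around P1, P2 gives s/10 + 1/5
[2] reduce the series chain P3, P4 gives 8/(s^2 + 3*s + 3)
[3] close the feedback loop around [P1/(1+P1*P2)], (P3*P4) - this is the overall T(s), already in the required normalized form

Hence the answer: (s^3 + 5*s^2 + 9*s + 6)/(10*s^2 + 22*s + 14)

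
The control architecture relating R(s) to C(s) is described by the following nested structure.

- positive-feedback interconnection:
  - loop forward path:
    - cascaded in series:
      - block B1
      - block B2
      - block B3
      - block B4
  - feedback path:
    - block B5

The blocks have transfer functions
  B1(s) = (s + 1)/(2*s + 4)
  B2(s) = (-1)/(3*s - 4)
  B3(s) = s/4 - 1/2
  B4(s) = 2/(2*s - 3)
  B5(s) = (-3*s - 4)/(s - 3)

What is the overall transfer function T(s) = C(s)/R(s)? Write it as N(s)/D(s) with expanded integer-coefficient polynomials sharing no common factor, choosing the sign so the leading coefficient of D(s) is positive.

(1) reduce the series chain B1, B2, B3, B4; result (-s^2 + s + 2)/(24*s^3 - 20*s^2 - 88*s + 96)
(2) apply the feedback formula to (B1*B2*B3*B4), B5; the result is T(s) itself (integer coefficients, no common factor, positive leading denominator coefficient)

Therefore the answer is (-s^3 + 4*s^2 - s - 6)/(24*s^4 - 95*s^3 - 29*s^2 + 370*s - 280).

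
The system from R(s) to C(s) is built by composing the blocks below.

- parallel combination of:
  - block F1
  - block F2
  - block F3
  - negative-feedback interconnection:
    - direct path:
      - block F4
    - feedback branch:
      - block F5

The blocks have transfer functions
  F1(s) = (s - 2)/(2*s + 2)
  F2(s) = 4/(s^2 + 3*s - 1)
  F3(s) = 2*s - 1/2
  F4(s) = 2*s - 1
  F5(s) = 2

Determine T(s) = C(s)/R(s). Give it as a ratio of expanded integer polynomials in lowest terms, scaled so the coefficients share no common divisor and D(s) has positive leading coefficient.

Step 1 - close the feedback loop around F4, F5, giving (2*s - 1)/(4*s - 1)
Step 2 - add F1, F2, F3, [F4/(1+F4*F5)] (parallel) - this is the overall T(s), already in the required normalized form

Hence the answer: (16*s^5 + 64*s^4 + 18*s^3 - 25*s^2 + 41*s - 9)/(8*s^4 + 30*s^3 + 8*s^2 - 12*s + 2)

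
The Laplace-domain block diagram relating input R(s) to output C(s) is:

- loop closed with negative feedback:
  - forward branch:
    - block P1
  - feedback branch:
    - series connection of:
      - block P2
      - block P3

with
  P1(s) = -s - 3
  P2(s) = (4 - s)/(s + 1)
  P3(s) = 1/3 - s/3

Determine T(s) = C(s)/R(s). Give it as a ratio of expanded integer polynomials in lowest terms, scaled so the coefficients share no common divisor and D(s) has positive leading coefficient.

Step 1. multiply P2, P3 (series) gives (s^2 - 5*s + 4)/(3*s + 3)
Step 2. feedback reduction of P1, (P2*P3), which is the overall transfer function T(s) = C(s)/R(s) in lowest terms

Answer: (3*s^2 + 12*s + 9)/(s^3 - 2*s^2 - 14*s + 9)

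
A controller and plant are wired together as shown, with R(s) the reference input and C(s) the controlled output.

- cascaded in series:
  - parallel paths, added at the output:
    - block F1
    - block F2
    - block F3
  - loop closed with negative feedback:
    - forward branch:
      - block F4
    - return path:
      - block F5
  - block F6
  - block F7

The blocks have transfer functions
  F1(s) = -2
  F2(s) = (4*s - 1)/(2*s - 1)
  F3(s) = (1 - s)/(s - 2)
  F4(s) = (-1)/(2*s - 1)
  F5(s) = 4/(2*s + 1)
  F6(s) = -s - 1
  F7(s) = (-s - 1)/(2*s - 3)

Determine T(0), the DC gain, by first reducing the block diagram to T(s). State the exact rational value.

First reduce the diagram to T(s).

Step 1: parallel reduction of F1, F2, F3 = (-2*s^2 + 4*s - 3)/(2*s^2 - 5*s + 2)
Step 2: reduce the feedback loop with forward F4 and return F5 = (-2*s - 1)/(4*s^2 - 5)
Step 3: multiply (F1+F2+F3), [F4/(1+F4*F5)], F6, F7 (series) = (4*s^5 + 2*s^4 - 6*s^3 + s^2 + 8*s + 3)/(16*s^5 - 64*s^4 + 56*s^3 + 56*s^2 - 95*s + 30)
Step 3 gives the overall T(s). Then T(0) = 3/30 = 1/10.

Answer: 1/10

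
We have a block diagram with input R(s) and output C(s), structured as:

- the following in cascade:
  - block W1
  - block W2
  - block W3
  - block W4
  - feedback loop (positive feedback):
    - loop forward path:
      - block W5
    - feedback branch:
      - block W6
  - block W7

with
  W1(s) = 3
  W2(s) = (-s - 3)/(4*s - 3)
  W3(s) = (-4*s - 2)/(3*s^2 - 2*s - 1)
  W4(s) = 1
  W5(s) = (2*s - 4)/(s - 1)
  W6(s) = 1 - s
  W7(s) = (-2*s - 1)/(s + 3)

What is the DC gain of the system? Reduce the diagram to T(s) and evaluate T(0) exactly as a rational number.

Reducing step by step:

1. collapse the loop (W5 forward, W6 return), giving (2*s - 4)/(2*s^2 - 5*s + 3)
2. series reduction of W1, W2, W3, W4, [W5/(1-W5*W6)], W7, giving (-48*s^3 + 48*s^2 + 84*s + 24)/(24*s^5 - 94*s^4 + 125*s^3 - 55*s^2 - 9*s + 9)
DC gain: substitute s = 0 into T(s) from step 2: T(0) = 24/9 = 8/3.

Answer: 8/3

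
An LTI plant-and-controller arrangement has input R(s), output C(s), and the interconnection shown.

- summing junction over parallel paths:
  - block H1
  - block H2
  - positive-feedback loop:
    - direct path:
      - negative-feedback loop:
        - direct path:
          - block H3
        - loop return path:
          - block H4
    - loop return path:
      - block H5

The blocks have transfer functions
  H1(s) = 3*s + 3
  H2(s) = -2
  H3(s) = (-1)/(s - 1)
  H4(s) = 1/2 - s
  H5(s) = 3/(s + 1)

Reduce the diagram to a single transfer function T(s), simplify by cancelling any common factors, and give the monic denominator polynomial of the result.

Step 1. collapse the loop (H3 forward, H4 return) = (-2)/(4*s - 3)
Step 2. collapse the loop ([H3/(1+H3*H4)] forward, H5 return) = (-2*s - 2)/(4*s^2 + s + 3)
Step 3. sum the parallel branches H1, H2, [[H3/(1+H3*H4)]/(1-[H3/(1+H3*H4)]*H5)] = (12*s^3 + 7*s^2 + 8*s + 1)/(4*s^2 + s + 3)
No further cancellation is possible in the step-3 result, so that is T(s). Its denominator becomes monic after dividing by the leading coefficient 4.

Answer: s^2 + s/4 + 3/4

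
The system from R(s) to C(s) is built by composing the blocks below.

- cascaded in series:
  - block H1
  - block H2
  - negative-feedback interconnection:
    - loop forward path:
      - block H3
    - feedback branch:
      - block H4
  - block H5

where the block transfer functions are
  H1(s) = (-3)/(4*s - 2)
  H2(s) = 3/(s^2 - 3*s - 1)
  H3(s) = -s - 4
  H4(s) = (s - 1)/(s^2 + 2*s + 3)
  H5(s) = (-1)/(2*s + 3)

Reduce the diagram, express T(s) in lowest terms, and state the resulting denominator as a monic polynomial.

First reduce the diagram to T(s).

(1) apply the feedback formula to H3, H4, giving (s^3 + 6*s^2 + 11*s + 12)/(s - 7)
(2) multiply H1, H2, [H3/(1+H3*H4)], H5 (series), giving (9*s^3 + 54*s^2 + 99*s + 108)/(8*s^5 - 72*s^4 + 74*s^3 + 276*s^2 - 64*s - 42)
The result of step 2 is T(s) in lowest terms. Its denominator has leading coefficient 8; dividing the denominator through by 8 makes it monic.

Answer: s^5 - 9*s^4 + 37*s^3/4 + 69*s^2/2 - 8*s - 21/4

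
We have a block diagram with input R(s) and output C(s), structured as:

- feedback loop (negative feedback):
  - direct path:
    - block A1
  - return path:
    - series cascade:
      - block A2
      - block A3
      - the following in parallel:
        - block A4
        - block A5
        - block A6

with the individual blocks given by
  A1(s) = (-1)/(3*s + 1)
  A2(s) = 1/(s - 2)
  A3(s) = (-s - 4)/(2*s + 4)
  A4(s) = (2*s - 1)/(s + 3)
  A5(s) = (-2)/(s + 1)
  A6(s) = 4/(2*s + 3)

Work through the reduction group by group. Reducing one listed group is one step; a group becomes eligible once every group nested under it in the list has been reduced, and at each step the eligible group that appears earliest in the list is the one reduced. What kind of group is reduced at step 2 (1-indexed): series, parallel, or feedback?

The answer is series.

Reasoning:
[1] parallel reduction of A4, A5, A6
[2] multiply A2, A3, (A4+A5+A6) (series)
[3] close the feedback loop around A1, (A2*A3*(A4+A5+A6))
The group at step 2 is a series group.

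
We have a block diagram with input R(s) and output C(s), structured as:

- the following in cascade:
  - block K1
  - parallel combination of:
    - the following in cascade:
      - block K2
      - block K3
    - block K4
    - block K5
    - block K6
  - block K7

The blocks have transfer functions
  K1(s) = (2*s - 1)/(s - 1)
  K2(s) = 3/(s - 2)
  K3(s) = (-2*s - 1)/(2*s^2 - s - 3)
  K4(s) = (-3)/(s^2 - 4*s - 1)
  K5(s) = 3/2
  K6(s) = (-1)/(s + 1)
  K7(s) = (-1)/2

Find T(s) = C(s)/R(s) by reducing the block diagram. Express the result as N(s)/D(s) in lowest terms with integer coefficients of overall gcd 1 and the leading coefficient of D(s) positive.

Reducing step by step:

Step 1. reduce the series chain K2, K3, giving (-6*s - 3)/(2*s^3 - 5*s^2 - s + 6)
Step 2. combine (K2*K3), K4, K5, K6 in parallel, giving (6*s^5 - 43*s^4 + 57*s^3 + 53*s^2 + 7*s - 36)/(4*s^5 - 26*s^4 + 34*s^3 + 30*s^2 - 46*s - 12)
Step 3. series reduction of K1, ((K2*K3)+K4+K5+K6), K7; the result is T(s) itself (integer coefficients, no common factor, positive leading denominator coefficient)

Answer: (-12*s^6 + 92*s^5 - 157*s^4 - 49*s^3 + 39*s^2 + 79*s - 36)/(8*s^6 - 60*s^5 + 120*s^4 - 8*s^3 - 152*s^2 + 68*s + 24)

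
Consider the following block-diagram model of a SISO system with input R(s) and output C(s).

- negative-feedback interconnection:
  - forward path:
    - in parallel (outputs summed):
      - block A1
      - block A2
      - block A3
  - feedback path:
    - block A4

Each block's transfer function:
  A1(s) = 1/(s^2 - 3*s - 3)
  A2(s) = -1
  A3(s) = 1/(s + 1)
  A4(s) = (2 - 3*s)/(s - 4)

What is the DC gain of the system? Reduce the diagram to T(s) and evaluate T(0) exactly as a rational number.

Step 1. sum the parallel branches A1, A2, A3; result (-s^3 + 3*s^2 + 4*s + 1)/(s^3 - 2*s^2 - 6*s - 3)
Step 2. reduce the feedback loop with forward (A1+A2+A3) and return A4; result (-s^4 + 7*s^3 - 8*s^2 - 15*s - 4)/(4*s^4 - 17*s^3 - 4*s^2 + 26*s + 14)
The step-2 result is T(s). Setting s = 0: T(0) = -4/14 = -2/7.

Answer: -2/7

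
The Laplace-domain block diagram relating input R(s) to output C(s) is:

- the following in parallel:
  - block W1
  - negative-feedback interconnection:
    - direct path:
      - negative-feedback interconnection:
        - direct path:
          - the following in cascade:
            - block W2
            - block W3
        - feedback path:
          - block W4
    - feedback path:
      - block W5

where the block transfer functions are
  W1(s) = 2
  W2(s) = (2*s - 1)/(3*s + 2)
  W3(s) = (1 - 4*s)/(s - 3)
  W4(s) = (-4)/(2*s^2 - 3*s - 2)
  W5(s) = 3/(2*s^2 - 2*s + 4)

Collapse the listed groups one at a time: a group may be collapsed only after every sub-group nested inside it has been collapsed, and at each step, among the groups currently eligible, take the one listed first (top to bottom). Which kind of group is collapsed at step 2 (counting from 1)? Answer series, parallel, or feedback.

[1] multiply W2, W3 (series)
[2] feedback reduction of (W2*W3), W4
[3] feedback reduction of [(W2*W3)/(1+(W2*W3)*W4)], W5
[4] combine W1, [[(W2*W3)/(1+(W2*W3)*W4)]/(1+[(W2*W3)/(1+(W2*W3)*W4)]*W5)] in parallel
Step 2: feedback.

Hence the answer: feedback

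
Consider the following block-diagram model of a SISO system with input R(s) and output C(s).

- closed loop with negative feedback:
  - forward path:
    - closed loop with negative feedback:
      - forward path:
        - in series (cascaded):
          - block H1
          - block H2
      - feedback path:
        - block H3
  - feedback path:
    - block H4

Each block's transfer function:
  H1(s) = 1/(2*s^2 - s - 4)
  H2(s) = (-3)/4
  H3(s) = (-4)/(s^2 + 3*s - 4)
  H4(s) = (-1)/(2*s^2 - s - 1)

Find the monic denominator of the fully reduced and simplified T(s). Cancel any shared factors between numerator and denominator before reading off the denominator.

Step 1 - cascade H1, H2, giving (-3)/(8*s^2 - 4*s - 16)
Step 2 - reduce the feedback loop with forward (H1*H2) and return H3, giving (-3*s^2 - 9*s + 12)/(8*s^4 + 20*s^3 - 60*s^2 - 32*s + 76)
Step 3 - feedback reduction of [(H1*H2)/(1+(H1*H2)*H3)], H4, giving (-6*s^3 - 21*s^2 + 15*s + 12)/(16*s^5 + 48*s^4 - 100*s^3 - 124*s^2 + 123*s + 88)
No further cancellation is possible in the step-3 result, so that is T(s). Its denominator becomes monic after dividing by the leading coefficient 16.

Hence the answer: s^5 + 3*s^4 - 25*s^3/4 - 31*s^2/4 + 123*s/16 + 11/2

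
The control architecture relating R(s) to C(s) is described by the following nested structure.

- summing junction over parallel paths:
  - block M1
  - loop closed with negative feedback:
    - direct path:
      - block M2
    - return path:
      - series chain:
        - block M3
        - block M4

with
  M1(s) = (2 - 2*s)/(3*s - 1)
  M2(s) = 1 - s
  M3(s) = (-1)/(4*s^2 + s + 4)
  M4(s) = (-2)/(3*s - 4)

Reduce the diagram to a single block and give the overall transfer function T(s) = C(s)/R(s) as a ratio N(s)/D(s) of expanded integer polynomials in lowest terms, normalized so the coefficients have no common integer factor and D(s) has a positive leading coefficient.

Answer: (-36*s^5 + 63*s^4 - 38*s^3 + 55*s^2 - 32*s - 12)/(36*s^4 - 51*s^3 + 31*s^2 - 48*s + 14)

Working:
Step 1 - cascade M3, M4: 2/(12*s^3 - 13*s^2 + 8*s - 16)
Step 2 - feedback reduction of M2, (M3*M4): (-12*s^4 + 25*s^3 - 21*s^2 + 24*s - 16)/(12*s^3 - 13*s^2 + 6*s - 14)
Step 3 - sum the parallel branches M1, [M2/(1+M2*(M3*M4))]; the result is T(s) itself (integer coefficients, no common factor, positive leading denominator coefficient)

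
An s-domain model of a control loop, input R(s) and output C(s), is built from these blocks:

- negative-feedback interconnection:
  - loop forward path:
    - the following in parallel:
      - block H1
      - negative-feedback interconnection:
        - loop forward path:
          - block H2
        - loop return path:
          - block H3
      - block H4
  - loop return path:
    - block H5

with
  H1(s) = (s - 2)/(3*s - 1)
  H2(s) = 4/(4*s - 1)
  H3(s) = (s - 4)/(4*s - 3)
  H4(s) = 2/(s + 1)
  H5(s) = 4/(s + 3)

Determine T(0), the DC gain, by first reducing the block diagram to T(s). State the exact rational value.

Reducing step by step:

1. collapse the loop (H2 forward, H3 return) gives (16*s - 12)/(16*s^2 - 12*s - 13)
2. sum the parallel branches H1, [H2/(1+H2*H3)], H4 gives (16*s^4 + 116*s^3 - 141*s^2 - 57*s + 64)/(48*s^4 - 4*s^3 - 79*s^2 - 14*s + 13)
3. feedback reduction of (H1+[H2/(1+H2*H3)]+H4), H5 gives (16*s^5 + 164*s^4 + 207*s^3 - 480*s^2 - 107*s + 192)/(48*s^5 + 204*s^4 + 373*s^3 - 815*s^2 - 257*s + 295)
DC gain: substitute s = 0 into T(s) from step 3: T(0) = 192/295.

Answer: 192/295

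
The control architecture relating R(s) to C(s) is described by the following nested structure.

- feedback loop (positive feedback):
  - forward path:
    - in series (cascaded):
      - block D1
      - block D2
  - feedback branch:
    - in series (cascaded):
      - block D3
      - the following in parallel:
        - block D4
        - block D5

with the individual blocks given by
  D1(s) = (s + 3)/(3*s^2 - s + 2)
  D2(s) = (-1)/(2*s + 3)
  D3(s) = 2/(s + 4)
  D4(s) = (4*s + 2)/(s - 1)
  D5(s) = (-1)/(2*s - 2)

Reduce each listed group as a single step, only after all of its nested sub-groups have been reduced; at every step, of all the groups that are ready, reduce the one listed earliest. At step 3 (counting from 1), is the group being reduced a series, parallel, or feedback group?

[1] cascade D1, D2
[2] reduce the parallel group D4, D5
[3] multiply D3, (D4+D5) (series)
[4] apply the feedback formula to (D1*D2), (D3*(D4+D5))
At step 3 the group reduced is series.

Final answer: series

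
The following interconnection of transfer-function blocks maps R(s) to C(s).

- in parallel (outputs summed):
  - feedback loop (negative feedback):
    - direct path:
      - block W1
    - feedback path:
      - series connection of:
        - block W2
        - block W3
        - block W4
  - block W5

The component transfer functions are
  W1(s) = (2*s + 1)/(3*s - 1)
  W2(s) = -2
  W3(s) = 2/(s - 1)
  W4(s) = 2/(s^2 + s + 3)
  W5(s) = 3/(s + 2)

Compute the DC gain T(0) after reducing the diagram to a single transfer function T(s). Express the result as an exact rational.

Reducing step by step:

Step 1. multiply W2, W3, W4 (series): (-8)/(s^3 + 2*s - 3)
Step 2. reduce the feedback loop with forward W1 and return (W2*W3*W4): (2*s^4 + s^3 + 4*s^2 - 4*s - 3)/(3*s^4 - s^3 + 6*s^2 - 27*s - 5)
Step 3. combine [W1/(1+W1*(W2*W3*W4))], W5 in parallel: (2*s^5 + 14*s^4 + 3*s^3 + 22*s^2 - 92*s - 21)/(3*s^5 + 5*s^4 + 4*s^3 - 15*s^2 - 59*s - 10)
Evaluating the step-3 result (the overall T(s)) at s = 0 gives T(0) = -21/(-10) = 21/10.

Answer: 21/10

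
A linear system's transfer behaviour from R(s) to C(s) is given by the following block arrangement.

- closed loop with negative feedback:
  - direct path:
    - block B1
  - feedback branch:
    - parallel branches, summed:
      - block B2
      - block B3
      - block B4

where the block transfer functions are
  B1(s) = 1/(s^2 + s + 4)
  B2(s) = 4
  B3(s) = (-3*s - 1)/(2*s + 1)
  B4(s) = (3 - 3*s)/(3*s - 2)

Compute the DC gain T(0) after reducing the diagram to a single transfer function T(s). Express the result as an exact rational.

Step 1. add B2, B3, B4 (parallel): (9*s^2 + 2*s - 3)/(6*s^2 - s - 2)
Step 2. close the feedback loop around B1, (B2+B3+B4): (6*s^2 - s - 2)/(6*s^4 + 5*s^3 + 30*s^2 - 4*s - 11)
DC gain: substitute s = 0 into T(s) from step 2: T(0) = -2/(-11) = 2/11.

Answer: 2/11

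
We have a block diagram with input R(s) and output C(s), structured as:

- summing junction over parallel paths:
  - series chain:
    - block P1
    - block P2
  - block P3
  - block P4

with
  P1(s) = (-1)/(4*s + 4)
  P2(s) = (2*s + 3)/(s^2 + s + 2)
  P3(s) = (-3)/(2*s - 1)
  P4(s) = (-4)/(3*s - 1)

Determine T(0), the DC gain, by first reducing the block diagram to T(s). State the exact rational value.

First reduce the diagram to T(s).

(1) combine P1, P2 in series: (-2*s - 3)/(4*s^3 + 8*s^2 + 12*s + 8)
(2) combine (P1*P2), P3, P4 in parallel: (-68*s^4 - 120*s^3 - 156*s^2 - 39*s + 53)/(24*s^5 + 28*s^4 + 36*s^3 - 4*s^2 - 28*s + 8)
Evaluating the step-2 result (the overall T(s)) at s = 0 gives T(0) = 53/8.

Answer: 53/8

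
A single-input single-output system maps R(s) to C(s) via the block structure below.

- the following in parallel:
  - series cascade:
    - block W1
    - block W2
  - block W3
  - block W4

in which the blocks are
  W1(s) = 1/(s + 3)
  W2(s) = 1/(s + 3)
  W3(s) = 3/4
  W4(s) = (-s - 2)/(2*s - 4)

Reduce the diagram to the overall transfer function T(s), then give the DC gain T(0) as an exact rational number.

First reduce the diagram to T(s).

[1] series reduction of W1, W2; result 1/(s^2 + 6*s + 9)
[2] combine (W1*W2), W3, W4 in parallel; result (s^3 - 4*s^2 - 47*s - 98)/(4*s^3 + 16*s^2 - 12*s - 72)
Step 2 gives the overall T(s). Then T(0) = -98/(-72) = 49/36.

Answer: 49/36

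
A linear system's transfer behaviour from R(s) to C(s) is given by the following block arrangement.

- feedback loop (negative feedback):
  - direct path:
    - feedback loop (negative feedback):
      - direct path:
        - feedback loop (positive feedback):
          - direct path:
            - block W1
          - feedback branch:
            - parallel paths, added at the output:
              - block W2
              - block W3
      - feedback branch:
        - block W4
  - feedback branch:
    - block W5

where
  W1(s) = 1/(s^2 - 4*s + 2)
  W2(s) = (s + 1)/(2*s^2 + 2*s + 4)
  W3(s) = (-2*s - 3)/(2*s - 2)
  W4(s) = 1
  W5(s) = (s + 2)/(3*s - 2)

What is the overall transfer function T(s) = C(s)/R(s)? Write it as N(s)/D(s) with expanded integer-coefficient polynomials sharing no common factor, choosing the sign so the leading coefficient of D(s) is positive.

1. parallel reduction of W2, W3 gives (-2*s^3 - 4*s^2 - 7*s - 7)/(2*s^3 + 2*s - 4)
2. collapse the loop (W1 forward, (W2+W3) return) gives (2*s^3 + 2*s - 4)/(2*s^5 - 8*s^4 + 8*s^3 - 8*s^2 + 27*s - 1)
3. reduce the feedback loop with forward [W1/(1-W1*(W2+W3))] and return W4 gives (2*s^3 + 2*s - 4)/(2*s^5 - 8*s^4 + 10*s^3 - 8*s^2 + 29*s - 5)
4. apply the feedback formula to [[W1/(1-W1*(W2+W3))]/(1+[W1/(1-W1*(W2+W3))]*W4)], W5, giving the overall T(s)

Therefore the answer is (6*s^4 - 4*s^3 + 6*s^2 - 16*s + 8)/(6*s^6 - 28*s^5 + 48*s^4 - 40*s^3 + 105*s^2 - 73*s + 2).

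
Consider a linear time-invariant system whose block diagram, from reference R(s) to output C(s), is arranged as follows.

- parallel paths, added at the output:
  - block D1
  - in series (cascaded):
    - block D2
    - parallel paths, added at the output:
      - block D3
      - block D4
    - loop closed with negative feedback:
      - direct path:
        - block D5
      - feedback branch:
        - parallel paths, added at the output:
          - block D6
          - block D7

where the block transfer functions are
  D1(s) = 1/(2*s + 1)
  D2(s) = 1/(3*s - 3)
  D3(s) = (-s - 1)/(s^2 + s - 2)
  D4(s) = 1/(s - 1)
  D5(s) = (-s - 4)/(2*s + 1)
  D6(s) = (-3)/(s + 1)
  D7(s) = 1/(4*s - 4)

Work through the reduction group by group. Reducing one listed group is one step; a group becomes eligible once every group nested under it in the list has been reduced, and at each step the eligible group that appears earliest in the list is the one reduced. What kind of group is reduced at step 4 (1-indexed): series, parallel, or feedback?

Step 1 - reduce the parallel group D3, D4
Step 2 - combine D6, D7 in parallel
Step 3 - feedback reduction of D5, (D6+D7)
Step 4 - series reduction of D2, (D3+D4), [D5/(1+D5*(D6+D7))]
Step 5 - reduce the parallel group D1, (D2*(D3+D4)*[D5/(1+D5*(D6+D7))])
So the answer for step 4 is series.

Answer: series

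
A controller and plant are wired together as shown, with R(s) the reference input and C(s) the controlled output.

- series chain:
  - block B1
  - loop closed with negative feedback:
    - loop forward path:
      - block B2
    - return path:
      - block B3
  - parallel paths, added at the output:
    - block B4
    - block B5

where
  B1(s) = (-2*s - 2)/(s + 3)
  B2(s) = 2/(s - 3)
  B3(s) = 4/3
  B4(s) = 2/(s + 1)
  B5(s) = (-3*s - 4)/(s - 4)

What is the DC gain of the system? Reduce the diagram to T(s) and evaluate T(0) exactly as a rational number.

[1] close the feedback loop around B2, B3 -> 6/(3*s - 1)
[2] parallel reduction of B4, B5 -> (-3*s^2 - 5*s - 12)/(s^2 - 3*s - 4)
[3] combine B1, [B2/(1+B2*B3)], (B4+B5) in series -> (36*s^2 + 60*s + 144)/(3*s^3 - 4*s^2 - 35*s + 12)
DC gain: substitute s = 0 into T(s) from step 3: T(0) = 144/12 = 12.

Final answer: 12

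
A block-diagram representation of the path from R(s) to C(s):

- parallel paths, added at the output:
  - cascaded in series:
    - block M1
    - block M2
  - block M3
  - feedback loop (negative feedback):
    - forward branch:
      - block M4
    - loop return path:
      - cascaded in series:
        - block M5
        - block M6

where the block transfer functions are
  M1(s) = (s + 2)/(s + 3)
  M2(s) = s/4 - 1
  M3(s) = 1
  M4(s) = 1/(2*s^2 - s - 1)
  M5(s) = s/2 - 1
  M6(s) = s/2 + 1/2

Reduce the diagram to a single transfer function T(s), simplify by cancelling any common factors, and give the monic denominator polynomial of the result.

(1) multiply M1, M2 (series) = (s^2 - 2*s - 8)/(4*s + 12)
(2) cascade M5, M6 = s^2/4 - s/4 - 1/2
(3) apply the feedback formula to M4, (M5*M6) = 4/(9*s^2 - 5*s - 6)
(4) add (M1*M2), M3, [M4/(1+M4*(M5*M6))] (parallel) = (9*s^4 + 13*s^3 + 20*s^2 - 16*s + 24)/(36*s^3 + 88*s^2 - 84*s - 72)
That last expression is T(s), already simplified. Scaling its denominator by 1/36 (the reciprocal of the leading coefficient) yields the monic denominator.

Therefore the answer is s^3 + 22*s^2/9 - 7*s/3 - 2.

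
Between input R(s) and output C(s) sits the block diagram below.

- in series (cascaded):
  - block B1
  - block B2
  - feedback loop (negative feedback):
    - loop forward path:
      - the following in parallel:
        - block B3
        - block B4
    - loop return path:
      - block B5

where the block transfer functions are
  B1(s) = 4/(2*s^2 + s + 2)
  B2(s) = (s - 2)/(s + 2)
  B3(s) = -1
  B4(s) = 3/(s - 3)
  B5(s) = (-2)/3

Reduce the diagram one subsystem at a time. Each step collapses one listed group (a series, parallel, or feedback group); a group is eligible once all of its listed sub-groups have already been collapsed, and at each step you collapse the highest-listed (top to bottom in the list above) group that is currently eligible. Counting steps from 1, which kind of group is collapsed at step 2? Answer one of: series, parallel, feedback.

Step 1 - sum the parallel branches B3, B4
Step 2 - collapse the loop ((B3+B4) forward, B5 return)
Step 3 - series reduction of B1, B2, [(B3+B4)/(1+(B3+B4)*B5)]
So the answer for step 2 is feedback.

Answer: feedback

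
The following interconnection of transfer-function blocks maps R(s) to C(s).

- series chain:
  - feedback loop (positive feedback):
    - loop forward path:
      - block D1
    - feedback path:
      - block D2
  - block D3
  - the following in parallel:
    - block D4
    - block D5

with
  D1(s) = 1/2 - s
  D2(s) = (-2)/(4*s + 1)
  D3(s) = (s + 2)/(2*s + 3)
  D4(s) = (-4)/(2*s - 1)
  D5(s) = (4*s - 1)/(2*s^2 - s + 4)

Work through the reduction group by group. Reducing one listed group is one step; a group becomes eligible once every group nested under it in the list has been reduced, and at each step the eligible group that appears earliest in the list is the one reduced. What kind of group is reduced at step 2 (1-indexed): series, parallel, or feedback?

Reducing step by step:

1. collapse the loop (D1 forward, D2 return)
2. sum the parallel branches D4, D5
3. series reduction of [D1/(1-D1*D2)], D3, (D4+D5)
So the answer for step 2 is parallel.

Answer: parallel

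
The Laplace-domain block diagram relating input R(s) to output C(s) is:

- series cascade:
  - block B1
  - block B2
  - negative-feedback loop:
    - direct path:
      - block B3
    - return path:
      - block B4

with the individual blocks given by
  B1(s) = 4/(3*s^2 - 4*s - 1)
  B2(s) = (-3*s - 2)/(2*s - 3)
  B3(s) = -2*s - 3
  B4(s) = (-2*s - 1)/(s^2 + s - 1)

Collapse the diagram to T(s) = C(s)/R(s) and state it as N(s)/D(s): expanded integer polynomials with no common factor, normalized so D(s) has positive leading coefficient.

Step 1 - feedback reduction of B3, B4 = (-2*s^3 - 5*s^2 - s + 3)/(5*s^2 + 9*s + 2)
Step 2 - combine B1, B2, [B3/(1+B3*B4)] in series, which is the overall transfer function T(s) = C(s)/R(s) in lowest terms

Hence the answer: (24*s^4 + 76*s^3 + 52*s^2 - 28*s - 24)/(30*s^5 - 31*s^4 - 91*s^3 + 71*s^2 + 47*s + 6)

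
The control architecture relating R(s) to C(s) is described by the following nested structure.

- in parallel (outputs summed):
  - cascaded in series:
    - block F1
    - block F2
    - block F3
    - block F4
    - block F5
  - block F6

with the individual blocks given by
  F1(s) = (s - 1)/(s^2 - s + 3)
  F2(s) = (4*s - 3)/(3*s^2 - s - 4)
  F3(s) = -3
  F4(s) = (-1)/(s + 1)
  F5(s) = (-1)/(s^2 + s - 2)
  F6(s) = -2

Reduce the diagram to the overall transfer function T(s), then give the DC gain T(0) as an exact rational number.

First reduce the diagram to T(s).

1. multiply F1, F2, F3, F4, F5 (series) -> (9 - 12*s)/(3*s^6 + 5*s^5 + 11*s^3 + 3*s^2 - 34*s - 24)
2. combine (F1*F2*F3*F4*F5), F6 in parallel -> (-6*s^6 - 10*s^5 - 22*s^3 - 6*s^2 + 56*s + 57)/(3*s^6 + 5*s^5 + 11*s^3 + 3*s^2 - 34*s - 24)
That last expression is T(s); at s = 0 only the constant terms survive, so T(0) = 57/(-24) = -19/8.

Answer: -19/8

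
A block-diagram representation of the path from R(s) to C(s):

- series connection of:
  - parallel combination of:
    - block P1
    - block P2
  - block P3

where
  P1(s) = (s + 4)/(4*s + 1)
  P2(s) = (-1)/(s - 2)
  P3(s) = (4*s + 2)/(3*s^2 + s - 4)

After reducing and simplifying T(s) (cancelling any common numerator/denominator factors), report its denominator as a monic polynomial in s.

1. add P1, P2 (parallel) gives (s^2 - 2*s - 9)/(4*s^2 - 7*s - 2)
2. cascade (P1+P2), P3 gives (4*s^3 - 6*s^2 - 40*s - 18)/(12*s^4 - 17*s^3 - 29*s^2 + 26*s + 8)
T(s) is the step-2 result (common factors already cancelled). Leading coefficient of the denominator: 12. Divide through by 12 for the monic polynomial.

Answer: s^4 - 17*s^3/12 - 29*s^2/12 + 13*s/6 + 2/3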